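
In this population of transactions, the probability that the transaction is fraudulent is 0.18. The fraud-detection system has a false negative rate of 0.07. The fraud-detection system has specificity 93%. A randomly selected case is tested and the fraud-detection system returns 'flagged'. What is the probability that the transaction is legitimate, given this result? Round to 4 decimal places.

P(¬H | E) ≈ 0.2553

Let H be the event that the transaction is fraudulent. P(H) = 0.18, so P(¬H) = 0.82. With E the 'flagged' result, P(E|H) = 0.93 and P(E|¬H) = 0.07.
P(E) = 0.93·0.18 + 0.07·0.82 = 0.16740 + 0.057400 = 0.22480.
By Bayes' theorem, P(H|E) = 0.16740 / 0.22480 = 0.7447. Hence P(¬H|E) = 1 − 0.7447 = 0.2553.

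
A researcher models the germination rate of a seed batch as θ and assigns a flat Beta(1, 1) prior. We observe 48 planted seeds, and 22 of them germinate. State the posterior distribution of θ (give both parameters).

Posterior: Beta(23, 27)

Observing 22 successes and 26 failures updates Beta(1, 1) by adding the success and failure counts to the two shape parameters: α = 1+22 = 23, β = 1+26 = 27.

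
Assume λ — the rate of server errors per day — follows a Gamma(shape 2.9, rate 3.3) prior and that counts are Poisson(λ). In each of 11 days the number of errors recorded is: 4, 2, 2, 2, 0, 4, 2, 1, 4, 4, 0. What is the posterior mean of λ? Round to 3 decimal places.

Posterior mean ≈ 1.951

The Poisson likelihood adds the total count to the shape and the number of exposure periods to the rate. Here ∑xᵢ = 25 and n = 11, so shape 2.9→27.9 and rate 3.3→14.3.
E[λ | data] = 27.9/14.3 = 1.951.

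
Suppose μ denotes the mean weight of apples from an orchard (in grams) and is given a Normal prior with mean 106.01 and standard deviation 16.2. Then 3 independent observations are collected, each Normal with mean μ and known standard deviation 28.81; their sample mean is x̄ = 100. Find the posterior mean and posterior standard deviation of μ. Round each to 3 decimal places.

Posterior mean ≈ 103.084; posterior SD ≈ 11.605

With known σ, the Normal prior is conjugate. Weight on the data is w = (n/σ²)/(n/σ² + 1/τ₀²) = 0.00361439/(0.00361439+0.00381039) = 0.48680.
Posterior mean = w·x̄ + (1−w)·μ₀ = 0.48680·100 + 0.51320·106.01 = 103.084. Posterior variance = 1/(0.00361439+0.00381039) = 134.684, so SD = 11.605.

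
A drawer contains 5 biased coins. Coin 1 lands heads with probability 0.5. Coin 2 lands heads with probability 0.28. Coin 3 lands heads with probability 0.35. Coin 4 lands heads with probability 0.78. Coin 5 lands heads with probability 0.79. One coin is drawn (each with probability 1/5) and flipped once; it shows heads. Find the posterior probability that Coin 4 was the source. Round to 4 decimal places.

P(heads|C1) = 0.5; P(heads|C2) = 0.28; P(heads|C3) = 0.35; P(heads|C4) = 0.78; P(heads|C5) = 0.79.
Prior × likelihood for each source: 0.2·0.5=0.1000, 0.2·0.28=0.05600, 0.2·0.35=0.07000, 0.2·0.78=0.1560, 0.2·0.79=0.1580. Summing gives P(heads) = 0.54000.
P(Coin 4 | heads) = 0.1560 / 0.54000 = 0.2889.

Posterior probability ≈ 0.2889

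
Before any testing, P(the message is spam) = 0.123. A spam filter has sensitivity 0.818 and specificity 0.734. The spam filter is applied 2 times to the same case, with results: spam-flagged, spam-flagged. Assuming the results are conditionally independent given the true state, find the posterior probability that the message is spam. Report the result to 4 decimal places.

Let H be the event that the message is spam; start with P(H) = 0.123. P('spam-flagged'|H) = 0.818, P('spam-flagged'|¬H) = 0.266.
Update on result 1 ('spam-flagged'): P(H) ← 0.818·0.1230 / (0.818·0.1230 + 0.266·0.8770) = 0.10061/0.33390 = 0.3013.
Update on result 2 ('spam-flagged'): P(H) ← 0.818·0.3013 / (0.818·0.3013 + 0.266·0.6987) = 0.24649/0.43234 = 0.5701.

Posterior P(H) ≈ 0.5701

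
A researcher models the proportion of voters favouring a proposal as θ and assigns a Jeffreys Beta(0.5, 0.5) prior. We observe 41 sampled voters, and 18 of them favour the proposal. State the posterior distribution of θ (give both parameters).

Observing 18 successes and 23 failures updates Beta(0.5, 0.5) by adding the success and failure counts to the two shape parameters: α = 0.5+18 = 18.5, β = 0.5+23 = 23.5.

Posterior: Beta(18.5, 23.5)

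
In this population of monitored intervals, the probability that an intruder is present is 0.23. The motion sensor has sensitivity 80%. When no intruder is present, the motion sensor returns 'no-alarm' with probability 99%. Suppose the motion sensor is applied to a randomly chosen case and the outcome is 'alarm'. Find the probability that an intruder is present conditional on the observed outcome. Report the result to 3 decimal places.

Write H for 'an intruder is present'. Prior odds H:¬H = 0.23/0.77 = 0.29870. For the 'alarm' outcome, the likelihood ratio is 0.8/0.01 = 80.000.
Posterior odds = 0.29870 × 80.000 = 23.896, so P(H|E) = 23.896/(1+23.896) = 0.960.

P(H | E) ≈ 0.960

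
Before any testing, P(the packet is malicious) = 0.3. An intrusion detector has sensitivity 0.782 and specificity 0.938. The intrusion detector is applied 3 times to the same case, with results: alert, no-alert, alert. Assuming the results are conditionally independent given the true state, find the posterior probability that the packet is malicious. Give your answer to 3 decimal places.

Let H be the event that the packet is malicious; start with P(H) = 0.3. P('alert'|H) = 0.782, P('alert'|¬H) = 0.062.
Update on result 1 ('alert'): P(H) ← 0.782·0.3000 / (0.782·0.3000 + 0.062·0.7000) = 0.23460/0.27800 = 0.8439.
Update on result 2 ('no-alert'): P(H) ← 0.218·0.8439 / (0.218·0.8439 + 0.938·0.1561) = 0.18397/0.33040 = 0.5568.
Update on result 3 ('alert'): P(H) ← 0.782·0.5568 / (0.782·0.5568 + 0.062·0.4432) = 0.43541/0.46289 = 0.9406.

Posterior P(H) ≈ 0.941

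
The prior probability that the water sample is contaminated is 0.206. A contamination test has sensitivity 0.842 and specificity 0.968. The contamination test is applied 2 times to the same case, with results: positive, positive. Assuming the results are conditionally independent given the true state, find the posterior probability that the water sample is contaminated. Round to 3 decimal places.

With H the event that the water sample is contaminated, the joint likelihood of the observed sequence is P(data|H) = 0.842·0.842 = 0.70896 and P(data|¬H) = 0.032·0.032 = 0.0010240.
Bayes: P(H|data) = 0.206·0.70896 / (0.206·0.70896 + 0.794·0.0010240) = 0.14605/0.14686 = 0.9945.

Posterior P(H) ≈ 0.994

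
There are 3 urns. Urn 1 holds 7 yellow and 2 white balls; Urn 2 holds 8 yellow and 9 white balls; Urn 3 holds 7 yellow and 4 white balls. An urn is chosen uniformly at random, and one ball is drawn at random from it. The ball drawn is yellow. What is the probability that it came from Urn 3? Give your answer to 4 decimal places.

P(yellow|Urn 1) = 0.7778; P(yellow|Urn 2) = 0.4706; P(yellow|Urn 3) = 0.6364.
Prior × likelihood for each source: 0.333333·0.7778=0.2593, 0.333333·0.4706=0.1569, 0.333333·0.6364=0.2121. Summing gives P(yellow) = 0.62824.
P(Urn 3 | yellow) = 0.2121 / 0.62824 = 0.3376.

Posterior probability ≈ 0.3376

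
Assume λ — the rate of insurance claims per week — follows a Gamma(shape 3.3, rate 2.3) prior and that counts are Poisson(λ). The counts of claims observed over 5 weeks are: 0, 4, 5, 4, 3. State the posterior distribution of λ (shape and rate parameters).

The Poisson likelihood adds the total count to the shape and the number of exposure periods to the rate. Here ∑xᵢ = 16 and n = 5, so shape 3.3→19.3 and rate 2.3→7.3.

Posterior: Gamma(shape=19.3, rate=7.3)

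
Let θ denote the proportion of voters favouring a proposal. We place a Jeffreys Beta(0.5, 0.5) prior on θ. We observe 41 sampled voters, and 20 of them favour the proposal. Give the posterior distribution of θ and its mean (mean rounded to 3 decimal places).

Posterior: Beta(20.5, 21.5); mean ≈ 0.488

The binomial likelihood is conjugate to the Beta prior: with 20 successes and 21 failures, the posterior is Beta(0.5+20, 0.5+21) = Beta(20.5, 21.5).
E[θ | data] = 20.5/(20.5+21.5) = 0.488.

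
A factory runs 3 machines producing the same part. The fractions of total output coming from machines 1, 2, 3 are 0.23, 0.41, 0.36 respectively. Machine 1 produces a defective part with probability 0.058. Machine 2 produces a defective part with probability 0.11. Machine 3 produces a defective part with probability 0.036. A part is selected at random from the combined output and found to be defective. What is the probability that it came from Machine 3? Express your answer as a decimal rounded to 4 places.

Tabulate prior·likelihood by source: [1] prior 0.23, lik 0.058, product 0.01334; [2] prior 0.41, lik 0.11, product 0.04510; [3] prior 0.36, lik 0.036, product 0.01296.
Normalizing constant = 0.071400; the posterior for Machine 3 is its product over the sum, 0.01296/0.071400 = 0.1815.

Posterior probability ≈ 0.1815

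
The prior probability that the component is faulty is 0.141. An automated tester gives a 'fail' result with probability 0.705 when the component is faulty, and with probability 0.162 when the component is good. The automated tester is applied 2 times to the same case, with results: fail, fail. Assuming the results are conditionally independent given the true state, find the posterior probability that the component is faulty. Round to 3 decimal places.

Let H be the event that the component is faulty; start with P(H) = 0.141. P('fail'|H) = 0.705, P('fail'|¬H) = 0.162.
Update on result 1 ('fail'): P(H) ← 0.705·0.1410 / (0.705·0.1410 + 0.162·0.8590) = 0.099405/0.23856 = 0.4167.
Update on result 2 ('fail'): P(H) ← 0.705·0.4167 / (0.705·0.4167 + 0.162·0.5833) = 0.29376/0.38826 = 0.7566.

Posterior P(H) ≈ 0.757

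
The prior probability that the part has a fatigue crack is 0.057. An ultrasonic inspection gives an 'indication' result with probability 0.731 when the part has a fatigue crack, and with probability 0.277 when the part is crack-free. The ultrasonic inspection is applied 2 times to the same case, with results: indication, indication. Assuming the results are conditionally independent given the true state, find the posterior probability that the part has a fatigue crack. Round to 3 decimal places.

Posterior P(H) ≈ 0.296

Let H be the event that the part has a fatigue crack; start with P(H) = 0.057. P('indication'|H) = 0.731, P('indication'|¬H) = 0.277.
Update on result 1 ('indication'): P(H) ← 0.731·0.0570 / (0.731·0.0570 + 0.277·0.9430) = 0.041667/0.30288 = 0.1376.
Update on result 2 ('indication'): P(H) ← 0.731·0.1376 / (0.731·0.1376 + 0.277·0.8624) = 0.10056/0.33946 = 0.2962.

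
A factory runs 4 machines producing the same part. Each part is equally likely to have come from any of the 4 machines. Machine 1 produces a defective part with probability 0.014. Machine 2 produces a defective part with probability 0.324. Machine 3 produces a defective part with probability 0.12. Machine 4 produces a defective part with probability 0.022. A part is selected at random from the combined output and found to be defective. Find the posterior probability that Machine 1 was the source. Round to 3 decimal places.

Posterior probability ≈ 0.029

P(defective|M1) = 0.014; P(defective|M2) = 0.324; P(defective|M3) = 0.12; P(defective|M4) = 0.022.
Prior × likelihood for each source: 0.25·0.014=0.003500, 0.25·0.324=0.08100, 0.25·0.12=0.03000, 0.25·0.022=0.005500. Summing gives P(defective) = 0.12000.
P(Machine 1 | defective) = 0.003500 / 0.12000 = 0.029.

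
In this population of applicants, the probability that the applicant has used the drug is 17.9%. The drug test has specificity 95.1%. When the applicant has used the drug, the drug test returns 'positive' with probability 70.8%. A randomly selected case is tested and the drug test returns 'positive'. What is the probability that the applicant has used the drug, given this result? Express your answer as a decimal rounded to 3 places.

Let H be the event that the applicant has used the drug. P(H) = 0.179, so P(¬H) = 0.821. With E the 'positive' result, P(E|H) = 0.708 and P(E|¬H) = 0.049.
P(E) = 0.708·0.179 + 0.049·0.821 = 0.12673 + 0.040229 = 0.16696.
By Bayes' theorem, P(H|E) = 0.12673 / 0.16696 = 0.759.

P(H | E) ≈ 0.759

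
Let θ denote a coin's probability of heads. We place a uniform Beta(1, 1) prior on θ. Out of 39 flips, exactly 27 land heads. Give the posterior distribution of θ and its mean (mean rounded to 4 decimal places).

Posterior: Beta(28, 13); mean ≈ 0.6829

Observing 27 successes and 12 failures updates Beta(1, 1) by adding the success and failure counts to the two shape parameters: α = 1+27 = 28, β = 1+12 = 13.
E[θ | data] = 28/(28+13) = 0.6829.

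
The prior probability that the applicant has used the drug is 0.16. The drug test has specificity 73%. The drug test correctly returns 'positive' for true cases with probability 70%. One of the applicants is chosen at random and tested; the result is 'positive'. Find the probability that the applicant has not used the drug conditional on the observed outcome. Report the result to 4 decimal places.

Write H for 'the applicant has used the drug'. Prior odds H:¬H = 0.16/0.84 = 0.19048. For the 'positive' outcome, the likelihood ratio is 0.7/0.27 = 2.5926.
Posterior odds = 0.19048 × 2.5926 = 0.49383, so P(H|E) = 0.49383/(1+0.49383) = 0.3306. Then P(¬H|E) = 1 − 0.3306 = 0.6694.

P(¬H | E) ≈ 0.6694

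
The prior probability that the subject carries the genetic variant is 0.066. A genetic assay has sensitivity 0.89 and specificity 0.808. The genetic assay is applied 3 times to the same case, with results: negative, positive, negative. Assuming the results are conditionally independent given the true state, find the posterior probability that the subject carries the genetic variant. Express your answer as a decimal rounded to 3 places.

Posterior P(H) ≈ 0.006

Let H be the event that the subject carries the genetic variant; start with P(H) = 0.066. P('positive'|H) = 0.89, P('positive'|¬H) = 0.192.
Update on result 1 ('negative'): P(H) ← 0.11·0.0660 / (0.11·0.0660 + 0.808·0.9340) = 0.0072600/0.76193 = 0.0095.
Update on result 2 ('positive'): P(H) ← 0.89·0.0095 / (0.89·0.0095 + 0.192·0.9905) = 0.0084803/0.19865 = 0.0427.
Update on result 3 ('negative'): P(H) ← 0.11·0.0427 / (0.11·0.0427 + 0.808·0.9573) = 0.0046958/0.77820 = 0.0060.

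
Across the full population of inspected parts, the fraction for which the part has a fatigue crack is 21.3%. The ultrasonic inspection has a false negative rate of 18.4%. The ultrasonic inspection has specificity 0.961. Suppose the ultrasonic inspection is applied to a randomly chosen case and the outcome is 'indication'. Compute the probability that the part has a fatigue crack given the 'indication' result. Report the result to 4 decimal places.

P(H | E) ≈ 0.8499

Let H be the event that the part has a fatigue crack. P(H) = 0.213, so P(¬H) = 0.787. With E the 'indication' result, P(E|H) = 0.816 and P(E|¬H) = 0.039.
P(E) = 0.816·0.213 + 0.039·0.787 = 0.17381 + 0.030693 = 0.20450.
By Bayes' theorem, P(H|E) = 0.17381 / 0.20450 = 0.8499.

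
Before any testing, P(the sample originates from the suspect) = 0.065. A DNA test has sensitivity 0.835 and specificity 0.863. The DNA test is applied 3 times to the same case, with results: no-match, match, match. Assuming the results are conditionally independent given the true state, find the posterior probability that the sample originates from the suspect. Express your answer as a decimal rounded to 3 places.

Posterior P(H) ≈ 0.331

With H the event that the sample originates from the suspect, the joint likelihood of the observed sequence is P(data|H) = 0.165·0.835·0.835 = 0.11504 and P(data|¬H) = 0.863·0.137·0.137 = 0.016198.
Bayes: P(H|data) = 0.065·0.11504 / (0.065·0.11504 + 0.935·0.016198) = 0.0074777/0.022623 = 0.3305.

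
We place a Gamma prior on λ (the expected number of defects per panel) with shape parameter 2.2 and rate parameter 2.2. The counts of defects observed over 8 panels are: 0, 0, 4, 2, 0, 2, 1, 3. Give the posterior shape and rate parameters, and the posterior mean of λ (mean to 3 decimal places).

Total count ∑xᵢ = 12 over n = 8 panels.
Gamma is conjugate to the Poisson likelihood: posterior is Gamma(shape = 2.2+12 = 14.2, rate = 2.2+8 = 10.2).
E[λ | data] = 14.2/10.2 = 1.392.

Posterior: Gamma(shape=14.2, rate=10.2); mean ≈ 1.392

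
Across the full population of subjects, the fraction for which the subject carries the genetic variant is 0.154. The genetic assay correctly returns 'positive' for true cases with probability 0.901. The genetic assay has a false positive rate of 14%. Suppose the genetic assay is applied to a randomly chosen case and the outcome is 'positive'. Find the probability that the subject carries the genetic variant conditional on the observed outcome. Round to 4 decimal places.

Let H be the event that the subject carries the genetic variant. P(H) = 0.154, so P(¬H) = 0.846. With E the 'positive' result, P(E|H) = 0.901 and P(E|¬H) = 0.14.
P(E) = 0.901·0.154 + 0.14·0.846 = 0.13875 + 0.11844 = 0.25719.
By Bayes' theorem, P(H|E) = 0.13875 / 0.25719 = 0.5395.

P(H | E) ≈ 0.5395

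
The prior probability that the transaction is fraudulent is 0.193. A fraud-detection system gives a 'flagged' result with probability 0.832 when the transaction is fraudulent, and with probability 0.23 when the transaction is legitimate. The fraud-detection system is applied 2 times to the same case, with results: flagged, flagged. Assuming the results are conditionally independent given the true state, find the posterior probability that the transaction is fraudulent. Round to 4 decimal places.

Posterior P(H) ≈ 0.7578

With H the event that the transaction is fraudulent, the joint likelihood of the observed sequence is P(data|H) = 0.832·0.832 = 0.69222 and P(data|¬H) = 0.23·0.23 = 0.052900.
Bayes: P(H|data) = 0.193·0.69222 / (0.193·0.69222 + 0.807·0.052900) = 0.13360/0.17629 = 0.7578.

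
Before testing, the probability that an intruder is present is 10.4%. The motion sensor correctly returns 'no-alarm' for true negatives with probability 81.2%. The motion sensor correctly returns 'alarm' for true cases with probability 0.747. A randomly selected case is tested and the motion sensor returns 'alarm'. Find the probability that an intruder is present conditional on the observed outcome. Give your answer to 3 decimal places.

Let H be the event that an intruder is present. P(H) = 0.104, so P(¬H) = 0.896. With E the 'alarm' result, P(E|H) = 0.747 and P(E|¬H) = 0.188.
P(E) = 0.747·0.104 + 0.188·0.896 = 0.077688 + 0.16845 = 0.24614.
By Bayes' theorem, P(H|E) = 0.077688 / 0.24614 = 0.316.

P(H | E) ≈ 0.316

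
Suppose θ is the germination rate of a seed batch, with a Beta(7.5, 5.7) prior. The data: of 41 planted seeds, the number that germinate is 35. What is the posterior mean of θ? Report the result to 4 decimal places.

The binomial likelihood is conjugate to the Beta prior: with 35 successes and 6 failures, the posterior is Beta(7.5+35, 5.7+6) = Beta(42.5, 11.7).
E[θ | data] = 42.5/(42.5+11.7) = 0.7841.

Posterior mean ≈ 0.7841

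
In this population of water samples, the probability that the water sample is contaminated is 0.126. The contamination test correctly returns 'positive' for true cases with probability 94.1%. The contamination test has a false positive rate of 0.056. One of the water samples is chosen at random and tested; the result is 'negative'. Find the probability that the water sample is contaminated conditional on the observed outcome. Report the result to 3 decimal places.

P(H | E) ≈ 0.009

Write H for 'the water sample is contaminated'. Prior odds H:¬H = 0.126/0.874 = 0.14416. For the 'negative' outcome, the likelihood ratio is 0.059/0.944 = 0.062500.
Posterior odds = 0.14416 × 0.062500 = 0.0090103, so P(H|E) = 0.0090103/(1+0.0090103) = 0.009.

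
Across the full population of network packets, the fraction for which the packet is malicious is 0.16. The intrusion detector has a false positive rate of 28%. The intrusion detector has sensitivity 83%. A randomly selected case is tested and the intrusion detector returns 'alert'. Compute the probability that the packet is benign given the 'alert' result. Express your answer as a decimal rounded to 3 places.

Let H be the event that the packet is malicious. P(H) = 0.16, so P(¬H) = 0.84. With E the 'alert' result, P(E|H) = 0.83 and P(E|¬H) = 0.28.
P(E) = 0.83·0.16 + 0.28·0.84 = 0.13280 + 0.23520 = 0.36800.
By Bayes' theorem, P(H|E) = 0.13280 / 0.36800 = 0.361. Hence P(¬H|E) = 1 − 0.361 = 0.639.

P(¬H | E) ≈ 0.639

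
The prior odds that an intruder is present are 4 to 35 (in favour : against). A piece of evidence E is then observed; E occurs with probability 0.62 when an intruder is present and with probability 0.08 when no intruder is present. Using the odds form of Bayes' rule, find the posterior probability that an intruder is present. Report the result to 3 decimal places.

Posterior probability ≈ 0.470

Prior odds = 4/35 = 0.11429.
Likelihood ratio for E = 0.62/0.08 = 7.7500.
Posterior odds = prior odds × LR = 0.88571.
Posterior probability = odds/(1+odds) = 0.88571/1.8857 = 0.470.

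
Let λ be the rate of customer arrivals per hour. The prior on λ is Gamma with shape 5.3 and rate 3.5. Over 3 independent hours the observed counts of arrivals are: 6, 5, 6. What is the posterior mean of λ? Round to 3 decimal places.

Total count ∑xᵢ = 17 over n = 3 hours.
Gamma is conjugate to the Poisson likelihood: posterior is Gamma(shape = 5.3+17 = 22.3, rate = 3.5+3 = 6.5).
E[λ | data] = 22.3/6.5 = 3.431.

Posterior mean ≈ 3.431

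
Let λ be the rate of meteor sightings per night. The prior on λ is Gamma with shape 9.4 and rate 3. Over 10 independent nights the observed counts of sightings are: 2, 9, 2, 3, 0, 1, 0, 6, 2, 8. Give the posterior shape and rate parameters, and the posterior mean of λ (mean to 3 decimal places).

Total count ∑xᵢ = 33 over n = 10 nights.
Gamma is conjugate to the Poisson likelihood: posterior is Gamma(shape = 9.4+33 = 42.4, rate = 3+10 = 13).
Posterior mean = shape/rate = 42.4/13 = 3.262.

Posterior: Gamma(shape=42.4, rate=13); mean ≈ 3.262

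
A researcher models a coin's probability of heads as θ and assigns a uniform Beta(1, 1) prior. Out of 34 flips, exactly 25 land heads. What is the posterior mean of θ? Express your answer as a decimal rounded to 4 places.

Posterior mean ≈ 0.7222

Observing 25 successes and 9 failures updates Beta(1, 1) by adding the success and failure counts to the two shape parameters: α = 1+25 = 26, β = 1+9 = 10.
E[θ | data] = 26/(26+10) = 0.7222.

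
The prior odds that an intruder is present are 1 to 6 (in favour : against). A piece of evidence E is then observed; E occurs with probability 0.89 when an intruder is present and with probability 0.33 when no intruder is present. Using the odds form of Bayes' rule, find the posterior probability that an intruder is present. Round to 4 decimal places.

Posterior probability ≈ 0.3101

Prior odds = 1/6 = 0.16667.
Likelihood ratio for E = 0.89/0.33 = 2.6970.
Posterior odds = prior odds × LR = 0.44949.
Posterior probability = odds/(1+odds) = 0.44949/1.4495 = 0.3101.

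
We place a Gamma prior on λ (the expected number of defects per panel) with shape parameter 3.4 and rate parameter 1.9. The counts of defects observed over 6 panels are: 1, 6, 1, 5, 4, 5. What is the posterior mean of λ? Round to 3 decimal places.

Posterior mean ≈ 3.215

The Poisson likelihood adds the total count to the shape and the number of exposure periods to the rate. Here ∑xᵢ = 22 and n = 6, so shape 3.4→25.4 and rate 1.9→7.9.
Posterior mean = shape/rate = 25.4/7.9 = 3.215.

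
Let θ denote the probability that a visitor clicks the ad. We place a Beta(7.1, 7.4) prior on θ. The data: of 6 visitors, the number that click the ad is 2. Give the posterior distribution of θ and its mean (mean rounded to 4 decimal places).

Observing 2 successes and 4 failures updates Beta(7.1, 7.4) by adding the success and failure counts to the two shape parameters: α = 7.1+2 = 9.1, β = 7.4+4 = 11.4.
E[θ | data] = 9.1/(9.1+11.4) = 0.4439.

Posterior: Beta(9.1, 11.4); mean ≈ 0.4439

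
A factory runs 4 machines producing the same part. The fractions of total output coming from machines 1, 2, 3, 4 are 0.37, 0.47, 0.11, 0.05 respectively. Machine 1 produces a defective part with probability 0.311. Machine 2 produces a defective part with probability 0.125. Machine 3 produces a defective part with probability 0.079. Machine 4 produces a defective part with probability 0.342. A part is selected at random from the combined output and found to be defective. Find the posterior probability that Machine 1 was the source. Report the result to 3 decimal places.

Posterior probability ≈ 0.576

Tabulate prior·likelihood by source: [1] prior 0.37, lik 0.311, product 0.1151; [2] prior 0.47, lik 0.125, product 0.05875; [3] prior 0.11, lik 0.079, product 0.008690; [4] prior 0.05, lik 0.342, product 0.01710.
Normalizing constant = 0.19961; the posterior for Machine 1 is its product over the sum, 0.1151/0.19961 = 0.576.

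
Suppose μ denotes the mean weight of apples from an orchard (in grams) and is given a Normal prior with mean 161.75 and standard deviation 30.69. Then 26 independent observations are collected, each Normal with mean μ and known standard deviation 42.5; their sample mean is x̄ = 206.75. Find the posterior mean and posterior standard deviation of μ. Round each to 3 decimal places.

Prior precision 1/τ₀² = 1/30.69² = 0.00106171; data precision n/σ² = 26/42.5² = 0.0143945.
Posterior precision = 0.00106171 + 0.0143945 = 0.0154562, giving posterior SD = 1/√0.0154562 = 8.044.
Posterior mean = (0.00106171·161.75 + 0.0143945·206.75) / 0.0154562 = 203.659.

Posterior mean ≈ 203.659; posterior SD ≈ 8.044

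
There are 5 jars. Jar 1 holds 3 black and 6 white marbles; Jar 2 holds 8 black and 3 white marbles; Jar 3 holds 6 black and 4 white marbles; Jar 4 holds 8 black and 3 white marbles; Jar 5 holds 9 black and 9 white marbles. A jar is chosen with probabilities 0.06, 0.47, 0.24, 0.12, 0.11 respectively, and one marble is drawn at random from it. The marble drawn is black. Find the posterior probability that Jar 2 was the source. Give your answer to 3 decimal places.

Posterior probability ≈ 0.527

Tabulate prior·likelihood by source: [1] prior 0.06, lik 0.3333, product 0.02000; [2] prior 0.47, lik 0.7273, product 0.3418; [3] prior 0.24, lik 0.6, product 0.1440; [4] prior 0.12, lik 0.7273, product 0.08727; [5] prior 0.11, lik 0.5, product 0.05500.
Normalizing constant = 0.64809; the posterior for Jar 2 is its product over the sum, 0.3418/0.64809 = 0.527.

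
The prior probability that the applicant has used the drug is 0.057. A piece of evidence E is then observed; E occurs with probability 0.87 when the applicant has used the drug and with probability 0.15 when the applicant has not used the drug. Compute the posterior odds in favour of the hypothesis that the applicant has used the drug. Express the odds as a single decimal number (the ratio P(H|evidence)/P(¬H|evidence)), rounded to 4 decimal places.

Prior odds = 0.057/(1−0.057) = 0.060445. In log-odds, ln(0.060445) = -2.8060.
Add log likelihood ratio: ln(5.8000) = 1.7579.
Posterior log-odds = -1.0482, so posterior odds = exp(-1.0482) = 0.35058.

Posterior odds ≈ 0.3506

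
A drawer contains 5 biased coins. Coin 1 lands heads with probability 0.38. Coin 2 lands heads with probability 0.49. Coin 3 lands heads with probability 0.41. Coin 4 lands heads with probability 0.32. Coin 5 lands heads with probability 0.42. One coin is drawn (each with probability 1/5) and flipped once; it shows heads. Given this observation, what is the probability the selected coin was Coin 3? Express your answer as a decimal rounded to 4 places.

Posterior probability ≈ 0.2030

Tabulate prior·likelihood by source: [1] prior 0.2, lik 0.38, product 0.07600; [2] prior 0.2, lik 0.49, product 0.09800; [3] prior 0.2, lik 0.41, product 0.08200; [4] prior 0.2, lik 0.32, product 0.06400; [5] prior 0.2, lik 0.42, product 0.08400.
Normalizing constant = 0.40400; the posterior for Coin 3 is its product over the sum, 0.08200/0.40400 = 0.2030.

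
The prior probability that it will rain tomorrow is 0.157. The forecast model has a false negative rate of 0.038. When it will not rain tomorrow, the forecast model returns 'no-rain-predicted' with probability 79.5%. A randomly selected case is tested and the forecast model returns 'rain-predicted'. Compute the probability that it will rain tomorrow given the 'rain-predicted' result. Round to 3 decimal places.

Write H for 'it will rain tomorrow'. Prior odds H:¬H = 0.157/0.843 = 0.18624. For the 'rain-predicted' outcome, the likelihood ratio is 0.962/0.205 = 4.6927.
Posterior odds = 0.18624 × 4.6927 = 0.87396, so P(H|E) = 0.87396/(1+0.87396) = 0.466.

P(H | E) ≈ 0.466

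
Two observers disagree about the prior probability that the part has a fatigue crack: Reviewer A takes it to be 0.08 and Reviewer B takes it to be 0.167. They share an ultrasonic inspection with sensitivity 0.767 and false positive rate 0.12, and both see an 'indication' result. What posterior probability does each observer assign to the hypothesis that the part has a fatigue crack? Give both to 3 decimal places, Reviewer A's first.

P('+'|H) = 0.767, P('+'|¬H) = 0.12.
Reviewer A: numerator 0.767·0.08 = 0.061360; evidence = 0.061360+0.12·0.92 = 0.17176; posterior = 0.357.
Reviewer B: numerator 0.767·0.167 = 0.12809; evidence = 0.12809+0.12·0.833 = 0.22805; posterior = 0.562.

Reviewer A: 0.357; Reviewer B: 0.562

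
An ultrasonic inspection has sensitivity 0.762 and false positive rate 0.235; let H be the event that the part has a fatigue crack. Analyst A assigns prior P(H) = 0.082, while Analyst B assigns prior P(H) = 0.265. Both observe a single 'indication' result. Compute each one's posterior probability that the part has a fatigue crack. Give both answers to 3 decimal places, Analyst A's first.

Analyst A: 0.225; Analyst B: 0.539

The likelihood ratio for an 'indication' result is 0.762/0.235 = 3.2426.
Analyst A: prior odds 0.082/0.918 = 0.089325; posterior odds 0.28964; posterior probability 0.225.
Analyst B: prior odds 0.265/0.735 = 0.36054; posterior odds 1.1691; posterior probability 0.539.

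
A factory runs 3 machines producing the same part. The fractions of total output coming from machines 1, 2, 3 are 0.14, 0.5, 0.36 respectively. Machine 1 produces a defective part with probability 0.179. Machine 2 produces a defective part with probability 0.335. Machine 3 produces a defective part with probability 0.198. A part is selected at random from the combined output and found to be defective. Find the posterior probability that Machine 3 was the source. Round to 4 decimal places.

Posterior probability ≈ 0.2702

P(defective|M1) = 0.179; P(defective|M2) = 0.335; P(defective|M3) = 0.198.
Prior × likelihood for each source: 0.14·0.179=0.02506, 0.5·0.335=0.1675, 0.36·0.198=0.07128. Summing gives P(defective) = 0.26384.
P(Machine 3 | defective) = 0.07128 / 0.26384 = 0.2702.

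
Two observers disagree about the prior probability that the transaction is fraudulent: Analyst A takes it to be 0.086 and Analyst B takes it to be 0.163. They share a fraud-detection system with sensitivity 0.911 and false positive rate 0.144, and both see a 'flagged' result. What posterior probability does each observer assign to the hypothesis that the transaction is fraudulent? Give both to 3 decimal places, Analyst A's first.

The likelihood ratio for a 'flagged' result is 0.911/0.144 = 6.3264.
Analyst A: prior odds 0.086/0.914 = 0.094092; posterior odds 0.59526; posterior probability 0.373.
Analyst B: prior odds 0.163/0.837 = 0.19474; posterior odds 1.2320; posterior probability 0.552.

Analyst A: 0.373; Analyst B: 0.552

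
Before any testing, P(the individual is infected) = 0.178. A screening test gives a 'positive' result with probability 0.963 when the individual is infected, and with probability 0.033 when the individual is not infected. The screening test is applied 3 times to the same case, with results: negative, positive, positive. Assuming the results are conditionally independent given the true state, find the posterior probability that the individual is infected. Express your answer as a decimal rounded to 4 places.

Let H be the event that the individual is infected; start with P(H) = 0.178. P('positive'|H) = 0.963, P('positive'|¬H) = 0.033.
Update on result 1 ('negative'): P(H) ← 0.037·0.1780 / (0.037·0.1780 + 0.967·0.8220) = 0.0065860/0.80146 = 0.0082.
Update on result 2 ('positive'): P(H) ← 0.963·0.0082 / (0.963·0.0082 + 0.033·0.9918) = 0.0079135/0.040642 = 0.1947.
Update on result 3 ('positive'): P(H) ← 0.963·0.1947 / (0.963·0.1947 + 0.033·0.8053) = 0.18751/0.21408 = 0.8759.

Posterior P(H) ≈ 0.8759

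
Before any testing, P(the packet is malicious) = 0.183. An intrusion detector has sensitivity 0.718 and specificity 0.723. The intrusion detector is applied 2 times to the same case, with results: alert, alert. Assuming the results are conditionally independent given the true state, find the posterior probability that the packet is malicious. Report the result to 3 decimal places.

With H the event that the packet is malicious, the joint likelihood of the observed sequence is P(data|H) = 0.718·0.718 = 0.51552 and P(data|¬H) = 0.277·0.277 = 0.076729.
Bayes: P(H|data) = 0.183·0.51552 / (0.183·0.51552 + 0.817·0.076729) = 0.094341/0.15703 = 0.6008.

Posterior P(H) ≈ 0.601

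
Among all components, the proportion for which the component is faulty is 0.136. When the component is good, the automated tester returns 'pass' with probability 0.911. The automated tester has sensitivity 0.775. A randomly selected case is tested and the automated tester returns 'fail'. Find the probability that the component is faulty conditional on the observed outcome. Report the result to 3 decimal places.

P(H | E) ≈ 0.578

Write H for 'the component is faulty'. Prior odds H:¬H = 0.136/0.864 = 0.15741. For the 'fail' outcome, the likelihood ratio is 0.775/0.089 = 8.7079.
Posterior odds = 0.15741 × 8.7079 = 1.3707, so P(H|E) = 1.3707/(1+1.3707) = 0.578.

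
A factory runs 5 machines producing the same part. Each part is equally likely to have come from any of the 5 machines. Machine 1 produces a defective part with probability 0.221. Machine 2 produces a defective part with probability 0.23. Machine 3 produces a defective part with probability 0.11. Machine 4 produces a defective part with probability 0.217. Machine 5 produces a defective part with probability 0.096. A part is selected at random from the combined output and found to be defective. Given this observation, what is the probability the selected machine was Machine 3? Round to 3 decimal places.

Tabulate prior·likelihood by source: [1] prior 0.2, lik 0.221, product 0.04420; [2] prior 0.2, lik 0.23, product 0.04600; [3] prior 0.2, lik 0.11, product 0.02200; [4] prior 0.2, lik 0.217, product 0.04340; [5] prior 0.2, lik 0.096, product 0.01920.
Normalizing constant = 0.17480; the posterior for Machine 3 is its product over the sum, 0.02200/0.17480 = 0.126.

Posterior probability ≈ 0.126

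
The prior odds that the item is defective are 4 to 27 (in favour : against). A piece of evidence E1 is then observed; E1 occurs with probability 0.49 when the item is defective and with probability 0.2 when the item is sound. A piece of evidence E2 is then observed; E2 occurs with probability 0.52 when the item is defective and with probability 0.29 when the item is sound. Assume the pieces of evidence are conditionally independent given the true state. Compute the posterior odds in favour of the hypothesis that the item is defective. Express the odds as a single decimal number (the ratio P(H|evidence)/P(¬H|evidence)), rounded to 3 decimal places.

Posterior odds ≈ 0.651

Prior odds = 4/27 = 0.14815.
Likelihood ratio for E1 = 0.49/0.2 = 2.4500.
Likelihood ratio for E2 = 0.52/0.29 = 1.7931.
Posterior odds = prior odds × LR₁ × LR₂ = 0.65083.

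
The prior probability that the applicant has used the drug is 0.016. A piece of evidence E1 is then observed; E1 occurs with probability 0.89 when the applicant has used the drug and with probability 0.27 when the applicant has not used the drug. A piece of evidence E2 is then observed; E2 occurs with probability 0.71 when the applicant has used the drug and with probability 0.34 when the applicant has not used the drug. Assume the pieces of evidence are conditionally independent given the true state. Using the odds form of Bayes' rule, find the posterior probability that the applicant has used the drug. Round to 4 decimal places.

Posterior probability ≈ 0.1007

Prior odds = 0.016/(1−0.016) = 0.016260.
Likelihood ratio for E1 = 0.89/0.27 = 3.2963.
Likelihood ratio for E2 = 0.71/0.34 = 2.0882.
Posterior odds = prior odds × LR₁ × LR₂ = 0.11193.
Posterior probability = odds/(1+odds) = 0.11193/1.1119 = 0.1007.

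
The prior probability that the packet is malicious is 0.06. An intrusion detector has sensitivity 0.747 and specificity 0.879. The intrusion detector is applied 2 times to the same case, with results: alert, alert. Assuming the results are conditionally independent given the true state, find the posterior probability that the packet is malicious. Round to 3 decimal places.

With H the event that the packet is malicious, the joint likelihood of the observed sequence is P(data|H) = 0.747·0.747 = 0.55801 and P(data|¬H) = 0.121·0.121 = 0.014641.
Bayes: P(H|data) = 0.06·0.55801 / (0.06·0.55801 + 0.94·0.014641) = 0.033481/0.047243 = 0.7087.

Posterior P(H) ≈ 0.709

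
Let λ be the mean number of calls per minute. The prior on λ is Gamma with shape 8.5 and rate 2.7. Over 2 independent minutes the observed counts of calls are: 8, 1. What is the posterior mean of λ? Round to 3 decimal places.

Posterior mean ≈ 3.723

The Poisson likelihood adds the total count to the shape and the number of exposure periods to the rate. Here ∑xᵢ = 9 and n = 2, so shape 8.5→17.5 and rate 2.7→4.7.
Posterior mean = shape/rate = 17.5/4.7 = 3.723.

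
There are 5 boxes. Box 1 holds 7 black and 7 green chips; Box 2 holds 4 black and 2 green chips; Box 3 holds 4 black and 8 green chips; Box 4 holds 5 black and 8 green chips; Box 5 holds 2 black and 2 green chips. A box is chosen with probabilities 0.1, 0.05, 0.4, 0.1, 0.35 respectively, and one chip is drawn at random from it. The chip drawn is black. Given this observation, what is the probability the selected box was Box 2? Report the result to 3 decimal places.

Tabulate prior·likelihood by source: [1] prior 0.1, lik 0.5, product 0.05000; [2] prior 0.05, lik 0.6667, product 0.03333; [3] prior 0.4, lik 0.3333, product 0.1333; [4] prior 0.1, lik 0.3846, product 0.03846; [5] prior 0.35, lik 0.5, product 0.1750.
Normalizing constant = 0.43013; the posterior for Box 2 is its product over the sum, 0.03333/0.43013 = 0.077.

Posterior probability ≈ 0.077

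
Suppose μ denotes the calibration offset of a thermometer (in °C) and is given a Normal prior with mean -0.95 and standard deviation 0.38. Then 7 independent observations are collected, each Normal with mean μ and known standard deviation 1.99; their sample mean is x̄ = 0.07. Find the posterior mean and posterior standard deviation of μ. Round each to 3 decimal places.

Prior precision 1/τ₀² = 1/0.38² = 6.92521; data precision n/σ² = 7/1.99² = 1.76763.
Posterior precision = 6.92521 + 1.76763 = 8.69284, giving posterior SD = 1/√8.69284 = 0.339.
Posterior mean = (6.92521·-0.95 + 1.76763·0.07) / 8.69284 = -0.743.

Posterior mean ≈ -0.743; posterior SD ≈ 0.339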